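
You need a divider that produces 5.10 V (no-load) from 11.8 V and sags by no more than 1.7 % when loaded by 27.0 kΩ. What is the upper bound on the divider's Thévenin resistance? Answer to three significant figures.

R_th ≤ 467 Ω

Loading drop = R_th/(R_th + R_L) ≤ 0.0170, so R_th ≤ R_L · ε/(1−ε) = 27.0 kΩ × 0.0170/0.9830 = 467 Ω.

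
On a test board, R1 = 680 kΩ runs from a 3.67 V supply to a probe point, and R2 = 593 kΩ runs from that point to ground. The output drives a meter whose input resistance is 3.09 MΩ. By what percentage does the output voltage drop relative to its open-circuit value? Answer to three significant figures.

9.30 %

Unloaded V = 3.67 × 593/1273 = 1.7096 V.
Loaded: R2‖R_L = 497.5 kΩ, giving V = 3.67 × 497.5/1178 = 1.5506 V.
Drop = (1.7096 − 1.5506) / 1.7096 = 9.30 %.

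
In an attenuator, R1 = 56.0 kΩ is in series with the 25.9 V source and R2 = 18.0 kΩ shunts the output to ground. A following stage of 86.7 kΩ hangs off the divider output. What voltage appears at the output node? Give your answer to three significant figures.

V_out ≈ 5.44 V

The load sits in parallel with R2: R2‖R_L = (18.0 × 86.7) / (18.0 + 86.7) = 14.91 kΩ.
V_out = 25.9 × 14.91 / (56.0 + 14.91) = 25.9 × 14.91/70.91 = 5.44 V.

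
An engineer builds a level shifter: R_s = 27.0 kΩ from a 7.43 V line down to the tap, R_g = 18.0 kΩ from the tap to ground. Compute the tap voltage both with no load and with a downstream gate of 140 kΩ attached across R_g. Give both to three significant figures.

Unloaded: 2.97 V; loaded: 2.76 V

Open-circuit: V = 7.43 × 18.0/(27.0 + 18.0) = 2.97 V.
With the load, R_g becomes R_g‖R_L = 15.95 kΩ, so V = 7.43 × 15.95/42.95 = 2.76 V.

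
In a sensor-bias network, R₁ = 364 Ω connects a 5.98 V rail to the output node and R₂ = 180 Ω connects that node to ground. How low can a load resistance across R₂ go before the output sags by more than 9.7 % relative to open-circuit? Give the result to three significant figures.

R_L(min) ≈ 1.12 kΩ

Output resistance R_th = R₁‖R₂ = (364 × 180)/544.0 = 120.4 Ω.
The fractional drop is R_th/(R_th + R_L); requiring this ≤ 0.0970 gives R_L ≥ R_th(1/0.0970 − 1) = 120.4 × 9.309 = 1.12 kΩ.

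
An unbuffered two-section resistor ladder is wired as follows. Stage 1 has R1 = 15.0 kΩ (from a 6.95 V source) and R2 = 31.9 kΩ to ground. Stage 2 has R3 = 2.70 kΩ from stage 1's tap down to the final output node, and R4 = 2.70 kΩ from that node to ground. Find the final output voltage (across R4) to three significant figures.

V_out ≈ 0.818 V

Stage 2 presents R3+R4 = 5.400 kΩ as a load on stage 1's tap.
Stage 1's lower leg becomes R2‖(R3+R4) = 4.618 kΩ, so V_mid = 6.95 × 4.618/19.62 = 1.636 V.
Stage 2 is itself unloaded: V_out = V_mid × R4/(R3+R4) = 1.636 × 2.70/5.400 = 0.818 V.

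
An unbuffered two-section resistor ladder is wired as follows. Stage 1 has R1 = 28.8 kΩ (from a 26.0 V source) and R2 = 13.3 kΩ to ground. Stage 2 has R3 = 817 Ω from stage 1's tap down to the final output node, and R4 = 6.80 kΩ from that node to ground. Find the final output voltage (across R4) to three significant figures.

Stage 2 presents R3+R4 = 7617 Ω as a load on stage 1's tap.
Stage 1's lower leg becomes R2‖(R3+R4) = 4843 Ω, so V_mid = 26.0 × 4843/33640 = 3.743 V.
Stage 2 is itself unloaded: V_out = V_mid × R4/(R3+R4) = 3.743 × 6800/7617 = 3.34 V.

V_out ≈ 3.34 V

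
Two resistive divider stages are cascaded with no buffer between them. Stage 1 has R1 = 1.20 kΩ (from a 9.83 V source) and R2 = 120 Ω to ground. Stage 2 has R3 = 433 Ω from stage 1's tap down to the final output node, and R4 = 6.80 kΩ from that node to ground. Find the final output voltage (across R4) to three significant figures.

Stage 2 presents R3+R4 = 7233 Ω as a load on stage 1's tap.
Stage 1's lower leg becomes R2‖(R3+R4) = 118.0 Ω, so V_mid = 9.83 × 118.0/1318 = 0.8804 V.
Stage 2 is itself unloaded: V_out = V_mid × R4/(R3+R4) = 0.8804 × 6800/7233 = 0.828 V.

V_out ≈ 0.828 V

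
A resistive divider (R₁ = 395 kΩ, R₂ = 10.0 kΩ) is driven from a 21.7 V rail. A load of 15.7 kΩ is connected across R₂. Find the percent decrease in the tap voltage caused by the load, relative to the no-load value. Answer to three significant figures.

The divider's output (Thévenin) resistance is R₁‖R₂ = 9.753 kΩ.
Fractional drop under load = R_th/(R_th + R_L) = 9.753 / (9.753 + 15.7) = 0.3832.
So the output falls by 38.3 %.

38.3 %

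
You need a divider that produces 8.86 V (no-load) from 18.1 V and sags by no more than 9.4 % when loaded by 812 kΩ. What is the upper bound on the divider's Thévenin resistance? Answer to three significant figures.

Loading drop = R_th/(R_th + R_L) ≤ 0.0940, so R_th ≤ R_L · ε/(1−ε) = 812 kΩ × 0.0940/0.9060 = 84.2 kΩ.

R_th ≤ 84.2 kΩ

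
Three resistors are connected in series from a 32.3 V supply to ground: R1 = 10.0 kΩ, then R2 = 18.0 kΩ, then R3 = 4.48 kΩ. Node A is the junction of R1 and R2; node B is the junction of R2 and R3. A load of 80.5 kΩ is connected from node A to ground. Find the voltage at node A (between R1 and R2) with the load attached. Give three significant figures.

Below node A the series string R2+R3 = 22.48 kΩ sits in parallel with the 80.5 kΩ load: 17.57 kΩ.
V_A = 32.3 × 17.57/(10.0 + 17.57) = 20.6 V.

V ≈ 20.6 V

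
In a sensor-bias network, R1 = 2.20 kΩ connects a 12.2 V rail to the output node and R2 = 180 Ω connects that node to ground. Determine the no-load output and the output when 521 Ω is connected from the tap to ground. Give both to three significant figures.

Open-circuit: V = 12.2 × 180/(2200 + 180) = 0.923 V.
With the load, R2 becomes R2‖R_L = 133.8 Ω, so V = 12.2 × 133.8/2334 = 0.699 V.

Unloaded: 0.923 V; loaded: 0.699 V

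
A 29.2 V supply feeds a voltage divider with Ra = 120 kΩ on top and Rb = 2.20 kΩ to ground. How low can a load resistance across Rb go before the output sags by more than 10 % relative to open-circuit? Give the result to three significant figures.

Output resistance R_th = Ra‖Rb = (120 × 2.20)/122.2 = 2.160 kΩ.
The fractional drop is R_th/(R_th + R_L); requiring this ≤ 0.100 gives R_L ≥ R_th(1/0.100 − 1) = 2.160 × 9.000 = 19.4 kΩ.

R_L(min) ≈ 19.4 kΩ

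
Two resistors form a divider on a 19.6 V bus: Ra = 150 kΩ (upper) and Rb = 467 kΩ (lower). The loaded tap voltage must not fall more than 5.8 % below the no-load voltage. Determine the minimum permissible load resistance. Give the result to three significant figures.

Output resistance R_th = Ra‖Rb = (150 × 467)/617.0 = 113.5 kΩ.
The fractional drop is R_th/(R_th + R_L); requiring this ≤ 0.0580 gives R_L ≥ R_th(1/0.0580 − 1) = 113.5 × 16.24 = 1.84 MΩ.

R_L(min) ≈ 1.84 MΩ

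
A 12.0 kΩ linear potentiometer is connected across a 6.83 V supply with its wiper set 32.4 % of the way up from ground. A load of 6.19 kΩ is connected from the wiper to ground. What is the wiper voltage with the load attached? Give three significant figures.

The wiper splits the pot into (1−α)R = 8.112 kΩ above and αR = 3.888 kΩ below.
Lower section ‖ load = 2.388 kΩ.
V_wiper = 6.83 × 2.388/(8.112 + 2.388) = 1.55 V.

V ≈ 1.55 V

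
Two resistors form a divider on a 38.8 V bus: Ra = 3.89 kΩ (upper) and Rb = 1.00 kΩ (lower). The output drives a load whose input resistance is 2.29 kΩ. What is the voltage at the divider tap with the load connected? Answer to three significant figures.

The load sits in parallel with Rb: Rb‖R_L = (1.00 × 2.29) / (1.00 + 2.29) = 0.6960 kΩ.
V_out = 38.8 × 0.6960 / (3.89 + 0.6960) = 38.8 × 0.6960/4.586 = 5.89 V.

V_out ≈ 5.89 V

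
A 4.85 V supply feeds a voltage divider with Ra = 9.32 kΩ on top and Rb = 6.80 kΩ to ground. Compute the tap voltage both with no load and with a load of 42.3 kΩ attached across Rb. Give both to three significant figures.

Unloaded: 2.05 V; loaded: 1.87 V

Open-circuit: V = 4.85 × 6.80/(9.32 + 6.80) = 2.05 V.
With the load, Rb becomes Rb‖R_L = 5.858 kΩ, so V = 4.85 × 5.858/15.18 = 1.87 V.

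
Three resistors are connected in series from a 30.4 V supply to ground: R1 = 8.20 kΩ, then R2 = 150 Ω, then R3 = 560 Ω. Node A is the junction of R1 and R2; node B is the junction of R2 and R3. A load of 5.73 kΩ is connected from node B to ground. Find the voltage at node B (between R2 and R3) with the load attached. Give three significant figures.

At node B, R3 is in parallel with the load: R3‖R_L = 510.1 Ω.
Below node A the resistance is R2 + (R3‖R_L) = 660.1 Ω, so V_A = 30.4 × 660.1/8860 = 2.265 V.
Then V_B = V_A × (R3‖R_L)/(R2 + R3‖R_L) = 2.265 × 510.1/660.1 = 1.75 V.

V ≈ 1.75 V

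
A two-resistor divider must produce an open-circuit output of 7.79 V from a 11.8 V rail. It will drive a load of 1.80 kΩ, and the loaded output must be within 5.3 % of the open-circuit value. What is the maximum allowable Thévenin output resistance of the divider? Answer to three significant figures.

R_th ≤ 101 Ω

Loading drop = R_th/(R_th + R_L) ≤ 0.0530, so R_th ≤ R_L · ε/(1−ε) = 1.80 kΩ × 0.0530/0.9470 = 101 Ω.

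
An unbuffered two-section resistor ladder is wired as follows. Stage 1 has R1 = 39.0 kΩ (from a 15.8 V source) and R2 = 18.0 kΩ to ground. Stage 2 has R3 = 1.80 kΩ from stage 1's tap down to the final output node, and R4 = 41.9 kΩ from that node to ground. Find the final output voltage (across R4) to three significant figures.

V_out ≈ 3.73 V

Stage 2 presents R3+R4 = 43.70 kΩ as a load on stage 1's tap.
Stage 1's lower leg becomes R2‖(R3+R4) = 12.75 kΩ, so V_mid = 15.8 × 12.75/51.75 = 3.892 V.
Stage 2 is itself unloaded: V_out = V_mid × R4/(R3+R4) = 3.892 × 41.9/43.70 = 3.73 V.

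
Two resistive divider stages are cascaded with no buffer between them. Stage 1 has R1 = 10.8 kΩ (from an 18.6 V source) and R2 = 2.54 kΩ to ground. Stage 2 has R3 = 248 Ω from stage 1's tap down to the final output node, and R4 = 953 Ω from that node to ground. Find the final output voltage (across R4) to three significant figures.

Stage 2 presents R3+R4 = 1201 Ω as a load on stage 1's tap.
Stage 1's lower leg becomes R2‖(R3+R4) = 815.4 Ω, so V_mid = 18.6 × 815.4/11620 = 1.306 V.
Stage 2 is itself unloaded: V_out = V_mid × R4/(R3+R4) = 1.306 × 953/1201 = 1.04 V.

V_out ≈ 1.04 V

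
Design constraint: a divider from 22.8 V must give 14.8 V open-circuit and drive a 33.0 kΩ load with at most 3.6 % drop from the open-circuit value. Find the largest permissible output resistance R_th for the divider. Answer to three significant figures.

Loading drop = R_th/(R_th + R_L) ≤ 0.0360, so R_th ≤ R_L · ε/(1−ε) = 33.0 kΩ × 0.0360/0.9640 = 1.23 kΩ.

R_th ≤ 1.23 kΩ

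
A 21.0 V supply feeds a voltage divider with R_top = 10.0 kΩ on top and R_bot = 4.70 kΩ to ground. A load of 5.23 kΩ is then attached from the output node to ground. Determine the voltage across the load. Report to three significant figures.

The load sits in parallel with R_bot: R_bot‖R_L = (4.70 × 5.23) / (4.70 + 5.23) = 2.475 kΩ.
V_out = 21.0 × 2.475 / (10.0 + 2.475) = 21.0 × 2.475/12.48 = 4.17 V.
(Unloaded it would have been 6.71 V.)

V_out ≈ 4.17 V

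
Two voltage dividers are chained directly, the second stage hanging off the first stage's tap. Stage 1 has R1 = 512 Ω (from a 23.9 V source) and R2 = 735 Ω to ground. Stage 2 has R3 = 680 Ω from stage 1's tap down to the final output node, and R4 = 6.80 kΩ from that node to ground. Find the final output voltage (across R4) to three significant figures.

V_out ≈ 12.3 V

Stage 2 presents R3+R4 = 7480 Ω as a load on stage 1's tap.
Stage 1's lower leg becomes R2‖(R3+R4) = 669.2 Ω, so V_mid = 23.9 × 669.2/1181 = 13.54 V.
Stage 2 is itself unloaded: V_out = V_mid × R4/(R3+R4) = 13.54 × 6800/7480 = 12.3 V.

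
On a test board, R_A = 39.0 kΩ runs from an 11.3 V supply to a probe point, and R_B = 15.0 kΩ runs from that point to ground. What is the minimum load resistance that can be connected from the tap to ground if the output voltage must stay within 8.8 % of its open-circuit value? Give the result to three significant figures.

R_L(min) ≈ 112 kΩ

Output resistance R_th = R_A‖R_B = (39.0 × 15.0)/54.00 = 10.83 kΩ.
The fractional drop is R_th/(R_th + R_L); requiring this ≤ 0.0880 gives R_L ≥ R_th(1/0.0880 − 1) = 10.83 × 10.36 = 112 kΩ.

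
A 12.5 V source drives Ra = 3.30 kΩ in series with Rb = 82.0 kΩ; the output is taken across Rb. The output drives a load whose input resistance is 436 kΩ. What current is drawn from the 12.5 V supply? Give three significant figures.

I ≈ 0.173 mA

Rb‖R_L = 69.02 kΩ, so the source sees Ra + Rb‖R_L = 72.32 kΩ.
I = 12.5 V / 72.32 kΩ = 0.173 mA.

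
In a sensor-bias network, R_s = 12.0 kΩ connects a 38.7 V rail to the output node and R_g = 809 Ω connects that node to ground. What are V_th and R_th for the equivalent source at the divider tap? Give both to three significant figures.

V_th is the open-circuit tap voltage: 38.7 × 809/(12000 + 809) = 2.44 V.
With the supply zeroed, R_s and R_g appear in parallel from the tap: R_th = R_s‖R_g = (12000 × 809)/12810 = 758 Ω.

V_th = 2.44 V, R_th = 758 Ω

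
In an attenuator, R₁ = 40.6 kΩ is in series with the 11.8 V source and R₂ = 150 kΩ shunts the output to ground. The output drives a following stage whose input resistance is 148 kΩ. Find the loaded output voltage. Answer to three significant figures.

V_out ≈ 7.64 V

The load sits in parallel with R₂: R₂‖R_L = (150 × 148) / (150 + 148) = 74.50 kΩ.
V_out = 11.8 × 74.50 / (40.6 + 74.50) = 11.8 × 74.50/115.1 = 7.64 V.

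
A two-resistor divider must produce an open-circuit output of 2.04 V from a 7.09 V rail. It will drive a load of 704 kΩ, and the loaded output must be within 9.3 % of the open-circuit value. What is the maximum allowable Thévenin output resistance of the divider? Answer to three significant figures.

R_th ≤ 72.2 kΩ

Loading drop = R_th/(R_th + R_L) ≤ 0.0930, so R_th ≤ R_L · ε/(1−ε) = 704 kΩ × 0.0930/0.9070 = 72.2 kΩ.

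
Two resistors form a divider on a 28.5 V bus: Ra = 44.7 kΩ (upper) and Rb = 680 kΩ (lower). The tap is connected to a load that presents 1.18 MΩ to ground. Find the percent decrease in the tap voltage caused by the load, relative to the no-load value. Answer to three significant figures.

The divider's output (Thévenin) resistance is Ra‖Rb = 41.94 kΩ.
Fractional drop under load = R_th/(R_th + R_L) = 41.94 / (41.94 + 1180) = 0.03432.
So the output falls by 3.43 %.

3.43 %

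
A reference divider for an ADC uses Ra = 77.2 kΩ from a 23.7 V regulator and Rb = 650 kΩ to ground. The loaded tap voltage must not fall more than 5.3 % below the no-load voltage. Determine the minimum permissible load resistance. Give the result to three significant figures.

R_L(min) ≈ 1.23 MΩ

Output resistance R_th = Ra‖Rb = (77.2 × 650)/727.2 = 69.00 kΩ.
The fractional drop is R_th/(R_th + R_L); requiring this ≤ 0.0530 gives R_L ≥ R_th(1/0.0530 − 1) = 69.00 × 17.87 = 1.23 MΩ.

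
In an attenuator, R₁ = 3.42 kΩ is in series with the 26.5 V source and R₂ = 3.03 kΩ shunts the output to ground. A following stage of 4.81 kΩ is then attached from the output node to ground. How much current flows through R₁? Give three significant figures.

R₂‖R_L = 1.859 kΩ, so the source sees R₁ + R₂‖R_L = 5.279 kΩ.
I = 26.5 V / 5.279 kΩ = 5.02 mA.

I ≈ 5.02 mA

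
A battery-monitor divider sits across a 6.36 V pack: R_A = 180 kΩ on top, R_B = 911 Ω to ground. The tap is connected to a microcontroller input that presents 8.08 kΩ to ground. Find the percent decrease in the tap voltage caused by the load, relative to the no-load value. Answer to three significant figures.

10.1 %

The divider's output (Thévenin) resistance is R_A‖R_B = 906.4 Ω.
Fractional drop under load = R_th/(R_th + R_L) = 906.4 / (906.4 + 8080) = 0.1009.
So the output falls by 10.1 %.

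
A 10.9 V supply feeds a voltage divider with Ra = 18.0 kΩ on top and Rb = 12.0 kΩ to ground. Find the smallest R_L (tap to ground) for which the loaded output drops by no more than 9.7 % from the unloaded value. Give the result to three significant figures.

Output resistance R_th = Ra‖Rb = (18.0 × 12.0)/30.00 = 7.200 kΩ.
The fractional drop is R_th/(R_th + R_L); requiring this ≤ 0.0970 gives R_L ≥ R_th(1/0.0970 − 1) = 7.200 × 9.309 = 67.0 kΩ.

R_L(min) ≈ 67.0 kΩ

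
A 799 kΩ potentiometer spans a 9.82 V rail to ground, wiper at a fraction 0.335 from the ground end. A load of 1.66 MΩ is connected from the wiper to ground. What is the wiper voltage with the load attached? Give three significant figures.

V ≈ 2.97 V

The wiper splits the pot into (1−α)R = 531.3 kΩ above and αR = 267.7 kΩ below.
Lower section ‖ load = 230.5 kΩ.
V_wiper = 9.82 × 230.5/(531.3 + 230.5) = 2.97 V.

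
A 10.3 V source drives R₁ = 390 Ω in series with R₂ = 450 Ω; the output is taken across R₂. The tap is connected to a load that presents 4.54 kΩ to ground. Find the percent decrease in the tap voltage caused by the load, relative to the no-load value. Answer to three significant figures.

4.40 %

The divider's output (Thévenin) resistance is R₁‖R₂ = 208.9 Ω.
Fractional drop under load = R_th/(R_th + R_L) = 208.9 / (208.9 + 4540) = 0.04399.
So the output falls by 4.40 %.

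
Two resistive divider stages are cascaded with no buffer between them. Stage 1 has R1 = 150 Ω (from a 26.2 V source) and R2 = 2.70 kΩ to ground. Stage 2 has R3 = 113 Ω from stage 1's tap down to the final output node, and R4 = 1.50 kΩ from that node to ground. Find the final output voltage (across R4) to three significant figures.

V_out ≈ 21.2 V

Stage 2 presents R3+R4 = 1613 Ω as a load on stage 1's tap.
Stage 1's lower leg becomes R2‖(R3+R4) = 1010 Ω, so V_mid = 26.2 × 1010/1160 = 22.81 V.
Stage 2 is itself unloaded: V_out = V_mid × R4/(R3+R4) = 22.81 × 1500/1613 = 21.2 V.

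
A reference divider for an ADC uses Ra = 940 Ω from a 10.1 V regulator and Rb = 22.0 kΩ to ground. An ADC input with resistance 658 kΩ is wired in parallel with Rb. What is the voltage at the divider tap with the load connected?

The load sits in parallel with Rb: Rb‖R_L = (22000 × 658000) / (22000 + 658000) = 21290 Ω.
V_out = 10.1 × 21290 / (940 + 21290) = 10.1 × 21290/22230 = 9.67 V.

V_out ≈ 9.67 V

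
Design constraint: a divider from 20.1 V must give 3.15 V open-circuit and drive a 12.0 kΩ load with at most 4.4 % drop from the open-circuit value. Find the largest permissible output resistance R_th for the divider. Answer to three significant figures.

Loading drop = R_th/(R_th + R_L) ≤ 0.0440, so R_th ≤ R_L · ε/(1−ε) = 12.0 kΩ × 0.0440/0.9560 = 552 Ω.
(Any R1, R2 with R2/(R1+R2) = 0.157 and R1‖R2 ≤ 552 Ω will meet the spec.)

R_th ≤ 552 Ω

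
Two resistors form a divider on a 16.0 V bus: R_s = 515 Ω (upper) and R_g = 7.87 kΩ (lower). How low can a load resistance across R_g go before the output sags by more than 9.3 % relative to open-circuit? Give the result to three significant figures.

Output resistance R_th = R_s‖R_g = (515 × 7870)/8385 = 483.4 Ω.
The fractional drop is R_th/(R_th + R_L); requiring this ≤ 0.0930 gives R_L ≥ R_th(1/0.0930 − 1) = 483.4 × 9.753 = 4.71 kΩ.

R_L(min) ≈ 4.71 kΩ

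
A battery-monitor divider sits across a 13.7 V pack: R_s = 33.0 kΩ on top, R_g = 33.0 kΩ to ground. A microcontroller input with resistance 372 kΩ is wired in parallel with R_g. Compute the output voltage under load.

The load sits in parallel with R_g: R_g‖R_L = (33.0 × 372) / (33.0 + 372) = 30.31 kΩ.
V_out = 13.7 × 30.31 / (33.0 + 30.31) = 13.7 × 30.31/63.31 = 6.56 V.
(Unloaded it would have been 6.85 V.)

V_out ≈ 6.56 V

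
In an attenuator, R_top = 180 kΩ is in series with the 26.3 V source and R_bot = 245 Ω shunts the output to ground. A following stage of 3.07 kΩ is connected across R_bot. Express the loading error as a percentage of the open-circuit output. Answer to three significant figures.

The divider's output (Thévenin) resistance is R_top‖R_bot = 244.7 Ω.
Fractional drop under load = R_th/(R_th + R_L) = 244.7 / (244.7 + 3070) = 0.07381.
So the output falls by 7.38 %.

7.38 %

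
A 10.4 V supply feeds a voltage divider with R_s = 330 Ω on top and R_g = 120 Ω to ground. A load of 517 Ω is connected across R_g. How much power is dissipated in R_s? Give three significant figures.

P ≈ 195 mW

Total resistance from the source is R_s + (R_g‖R_L) = 427.4 Ω, so I = 10.4/427.4 Ω = 24.33 mA.
P = I²·R_s = (24.33 mA)² × 330 Ω = 195 mW.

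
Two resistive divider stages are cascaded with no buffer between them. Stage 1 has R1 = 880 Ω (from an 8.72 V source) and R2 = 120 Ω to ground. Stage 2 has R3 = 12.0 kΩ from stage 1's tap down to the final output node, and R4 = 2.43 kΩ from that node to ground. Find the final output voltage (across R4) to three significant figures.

Stage 2 presents R3+R4 = 14430 Ω as a load on stage 1's tap.
Stage 1's lower leg becomes R2‖(R3+R4) = 119.0 Ω, so V_mid = 8.72 × 119.0/999.0 = 1.039 V.
Stage 2 is itself unloaded: V_out = V_mid × R4/(R3+R4) = 1.039 × 2430/14430 = 0.175 V.

V_out ≈ 0.175 V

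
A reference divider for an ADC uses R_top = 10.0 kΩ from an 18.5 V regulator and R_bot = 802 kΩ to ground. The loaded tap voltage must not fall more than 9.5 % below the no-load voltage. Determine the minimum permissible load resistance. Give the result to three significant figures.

Output resistance R_th = R_top‖R_bot = (10.0 × 802)/812.0 = 9.877 kΩ.
The fractional drop is R_th/(R_th + R_L); requiring this ≤ 0.0950 gives R_L ≥ R_th(1/0.0950 − 1) = 9.877 × 9.526 = 94.1 kΩ.

R_L(min) ≈ 94.1 kΩ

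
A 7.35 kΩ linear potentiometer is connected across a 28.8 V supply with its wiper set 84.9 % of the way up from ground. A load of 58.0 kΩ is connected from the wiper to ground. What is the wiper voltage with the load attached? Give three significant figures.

The wiper splits the pot into (1−α)R = 1.110 kΩ above and αR = 6.240 kΩ below.
Lower section ‖ load = 5.634 kΩ.
V_wiper = 28.8 × 5.634/(1.110 + 5.634) = 24.1 V.

V ≈ 24.1 V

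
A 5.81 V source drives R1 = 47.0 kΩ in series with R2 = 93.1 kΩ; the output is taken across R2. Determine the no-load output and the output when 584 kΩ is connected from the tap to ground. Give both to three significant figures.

Open-circuit: V = 5.81 × 93.1/(47.0 + 93.1) = 3.86 V.
With the load, R2 becomes R2‖R_L = 80.30 kΩ, so V = 5.81 × 80.30/127.3 = 3.66 V.

Unloaded: 3.86 V; loaded: 3.66 V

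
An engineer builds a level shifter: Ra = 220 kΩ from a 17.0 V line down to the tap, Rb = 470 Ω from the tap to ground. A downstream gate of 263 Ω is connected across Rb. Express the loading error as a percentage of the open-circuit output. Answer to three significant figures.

The divider's output (Thévenin) resistance is Ra‖Rb = 469.0 Ω.
Fractional drop under load = R_th/(R_th + R_L) = 469.0 / (469.0 + 263) = 0.6407.
So the output falls by 64.1 %.

64.1 %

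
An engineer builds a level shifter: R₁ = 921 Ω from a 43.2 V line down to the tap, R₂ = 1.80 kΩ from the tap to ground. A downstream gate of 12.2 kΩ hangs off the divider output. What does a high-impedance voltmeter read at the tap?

The load sits in parallel with R₂: R₂‖R_L = (1800 × 12200) / (1800 + 12200) = 1569 Ω.
V_out = 43.2 × 1569 / (921 + 1569) = 43.2 × 1569/2490 = 27.2 V.
(Unloaded it would have been 28.6 V.)

V_out ≈ 27.2 V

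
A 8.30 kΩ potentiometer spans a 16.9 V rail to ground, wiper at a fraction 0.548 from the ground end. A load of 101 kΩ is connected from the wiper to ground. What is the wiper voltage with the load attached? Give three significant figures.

V ≈ 9.08 V

The wiper splits the pot into (1−α)R = 3.752 kΩ above and αR = 4.548 kΩ below.
Lower section ‖ load = 4.352 kΩ.
V_wiper = 16.9 × 4.352/(3.752 + 4.352) = 9.08 V.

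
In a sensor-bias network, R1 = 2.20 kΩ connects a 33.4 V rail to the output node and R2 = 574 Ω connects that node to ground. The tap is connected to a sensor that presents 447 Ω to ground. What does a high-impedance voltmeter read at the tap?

V_out ≈ 3.42 V

The load sits in parallel with R2: R2‖R_L = (574 × 447) / (574 + 447) = 251.3 Ω.
V_out = 33.4 × 251.3 / (2200 + 251.3) = 33.4 × 251.3/2451 = 3.42 V.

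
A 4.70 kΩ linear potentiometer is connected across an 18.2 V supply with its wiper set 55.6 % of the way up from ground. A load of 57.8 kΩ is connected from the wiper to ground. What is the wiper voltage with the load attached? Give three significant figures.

V ≈ 9.92 V

The wiper splits the pot into (1−α)R = 2.087 kΩ above and αR = 2.613 kΩ below.
Lower section ‖ load = 2.500 kΩ.
V_wiper = 18.2 × 2.500/(2.087 + 2.500) = 9.92 V.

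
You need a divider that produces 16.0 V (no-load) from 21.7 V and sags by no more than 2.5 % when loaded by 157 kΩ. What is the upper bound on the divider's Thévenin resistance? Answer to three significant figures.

Loading drop = R_th/(R_th + R_L) ≤ 0.0250, so R_th ≤ R_L · ε/(1−ε) = 157 kΩ × 0.0250/0.9750 = 4.03 kΩ.
(Any R1, R2 with R2/(R1+R2) = 0.737 and R1‖R2 ≤ 4.03 kΩ will meet the spec.)

R_th ≤ 4.03 kΩ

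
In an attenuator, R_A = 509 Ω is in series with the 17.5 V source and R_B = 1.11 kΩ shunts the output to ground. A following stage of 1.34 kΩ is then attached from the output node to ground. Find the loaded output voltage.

The load sits in parallel with R_B: R_B‖R_L = (1110 × 1340) / (1110 + 1340) = 607.1 Ω.
V_out = 17.5 × 607.1 / (509 + 607.1) = 17.5 × 607.1/1116 = 9.52 V.

V_out ≈ 9.52 V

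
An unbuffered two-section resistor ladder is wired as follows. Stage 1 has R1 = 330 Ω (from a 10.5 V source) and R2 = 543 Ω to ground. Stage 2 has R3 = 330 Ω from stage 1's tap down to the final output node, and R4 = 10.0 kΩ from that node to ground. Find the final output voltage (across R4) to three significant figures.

Stage 2 presents R3+R4 = 10330 Ω as a load on stage 1's tap.
Stage 1's lower leg becomes R2‖(R3+R4) = 515.9 Ω, so V_mid = 10.5 × 515.9/845.9 = 6.404 V.
Stage 2 is itself unloaded: V_out = V_mid × R4/(R3+R4) = 6.404 × 10000/10330 = 6.20 V.

V_out ≈ 6.20 V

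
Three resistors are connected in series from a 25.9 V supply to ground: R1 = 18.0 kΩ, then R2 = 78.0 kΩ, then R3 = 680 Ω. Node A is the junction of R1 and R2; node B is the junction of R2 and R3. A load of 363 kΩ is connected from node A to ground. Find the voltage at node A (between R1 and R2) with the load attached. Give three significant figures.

Below node A the series string R2+R3 = 78680 Ω sits in parallel with the 363000 Ω load: 64660 Ω.
V_A = 25.9 × 64660/(18000 + 64660) = 20.3 V.

V ≈ 20.3 V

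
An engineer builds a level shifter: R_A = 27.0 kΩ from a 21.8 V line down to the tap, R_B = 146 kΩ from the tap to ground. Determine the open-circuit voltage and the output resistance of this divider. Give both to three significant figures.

V_th = 18.4 V, R_th = 22.8 kΩ

V_th is the open-circuit tap voltage: 21.8 × 146/(27.0 + 146) = 18.4 V.
With the supply zeroed, R_A and R_B appear in parallel from the tap: R_th = R_A‖R_B = (27.0 × 146)/173.0 = 22.8 kΩ.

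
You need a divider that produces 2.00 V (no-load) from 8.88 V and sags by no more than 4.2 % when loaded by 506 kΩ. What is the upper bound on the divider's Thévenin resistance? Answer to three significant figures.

R_th ≤ 22.2 kΩ

Loading drop = R_th/(R_th + R_L) ≤ 0.0420, so R_th ≤ R_L · ε/(1−ε) = 506 kΩ × 0.0420/0.9580 = 22.2 kΩ.
(Any R1, R2 with R2/(R1+R2) = 0.225 and R1‖R2 ≤ 22.2 kΩ will meet the spec.)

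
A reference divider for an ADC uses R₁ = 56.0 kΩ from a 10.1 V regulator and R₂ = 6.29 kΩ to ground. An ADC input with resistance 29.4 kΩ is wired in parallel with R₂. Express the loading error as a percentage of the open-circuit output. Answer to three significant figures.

The divider's output (Thévenin) resistance is R₁‖R₂ = 5.655 kΩ.
Fractional drop under load = R_th/(R_th + R_L) = 5.655 / (5.655 + 29.4) = 0.1613.
So the output falls by 16.1 %.

16.1 %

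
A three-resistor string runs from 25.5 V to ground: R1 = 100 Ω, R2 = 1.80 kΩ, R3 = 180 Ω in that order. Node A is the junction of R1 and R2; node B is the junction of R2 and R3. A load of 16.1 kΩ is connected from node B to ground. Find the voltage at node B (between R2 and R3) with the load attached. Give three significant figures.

At node B, R3 is in parallel with the load: R3‖R_L = 178.0 Ω.
Below node A the resistance is R2 + (R3‖R_L) = 1978 Ω, so V_A = 25.5 × 1978/2078 = 24.27 V.
Then V_B = V_A × (R3‖R_L)/(R2 + R3‖R_L) = 24.27 × 178.0/1978 = 2.18 V.

V ≈ 2.18 V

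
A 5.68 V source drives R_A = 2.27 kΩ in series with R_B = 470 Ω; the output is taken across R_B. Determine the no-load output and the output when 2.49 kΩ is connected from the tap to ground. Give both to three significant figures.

Unloaded: 0.974 V; loaded: 0.843 V

Open-circuit: V = 5.68 × 470/(2270 + 470) = 0.974 V.
With the load, R_B becomes R_B‖R_L = 395.4 Ω, so V = 5.68 × 395.4/2665 = 0.843 V.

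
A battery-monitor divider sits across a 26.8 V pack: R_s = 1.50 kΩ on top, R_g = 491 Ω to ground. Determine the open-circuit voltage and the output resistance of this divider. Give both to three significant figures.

V_th = 6.61 V, R_th = 370 Ω

V_th is the open-circuit tap voltage: 26.8 × 491/(1500 + 491) = 6.61 V.
With the supply zeroed, R_s and R_g appear in parallel from the tap: R_th = R_s‖R_g = (1500 × 491)/1991 = 370 Ω.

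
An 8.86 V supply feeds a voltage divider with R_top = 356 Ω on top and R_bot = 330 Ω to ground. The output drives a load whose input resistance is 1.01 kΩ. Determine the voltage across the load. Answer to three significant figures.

The load sits in parallel with R_bot: R_bot‖R_L = (330 × 1010) / (330 + 1010) = 248.7 Ω.
V_out = 8.86 × 248.7 / (356 + 248.7) = 8.86 × 248.7/604.7 = 3.64 V.

V_out ≈ 3.64 V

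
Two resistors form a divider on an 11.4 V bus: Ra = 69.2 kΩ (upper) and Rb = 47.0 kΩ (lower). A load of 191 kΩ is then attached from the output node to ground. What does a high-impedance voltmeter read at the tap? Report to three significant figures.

V_out ≈ 4.02 V

The load sits in parallel with Rb: Rb‖R_L = (47.0 × 191) / (47.0 + 191) = 37.72 kΩ.
V_out = 11.4 × 37.72 / (69.2 + 37.72) = 11.4 × 37.72/106.9 = 4.02 V.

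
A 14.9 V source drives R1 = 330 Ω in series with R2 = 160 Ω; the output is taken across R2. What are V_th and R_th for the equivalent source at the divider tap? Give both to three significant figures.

V_th = 4.87 V, R_th = 108 Ω

V_th is the open-circuit tap voltage: 14.9 × 160/(330 + 160) = 4.87 V.
With the supply zeroed, R1 and R2 appear in parallel from the tap: R_th = R1‖R2 = (330 × 160)/490.0 = 108 Ω.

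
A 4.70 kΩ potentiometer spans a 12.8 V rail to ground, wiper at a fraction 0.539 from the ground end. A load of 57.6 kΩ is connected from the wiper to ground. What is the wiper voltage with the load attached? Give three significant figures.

V ≈ 6.76 V

The wiper splits the pot into (1−α)R = 2.167 kΩ above and αR = 2.533 kΩ below.
Lower section ‖ load = 2.427 kΩ.
V_wiper = 12.8 × 2.427/(2.167 + 2.427) = 6.76 V.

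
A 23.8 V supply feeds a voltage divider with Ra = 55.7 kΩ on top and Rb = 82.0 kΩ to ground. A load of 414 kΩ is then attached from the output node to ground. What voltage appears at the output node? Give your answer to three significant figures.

V_out ≈ 13.1 V

The load sits in parallel with Rb: Rb‖R_L = (82.0 × 414) / (82.0 + 414) = 68.44 kΩ.
V_out = 23.8 × 68.44 / (55.7 + 68.44) = 23.8 × 68.44/124.1 = 13.1 V.
(Unloaded it would have been 14.2 V.)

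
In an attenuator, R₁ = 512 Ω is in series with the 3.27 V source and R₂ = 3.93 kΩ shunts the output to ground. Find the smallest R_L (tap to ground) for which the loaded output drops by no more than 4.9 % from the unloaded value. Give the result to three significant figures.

R_L(min) ≈ 8.79 kΩ

Output resistance R_th = R₁‖R₂ = (512 × 3930)/4442 = 453.0 Ω.
The fractional drop is R_th/(R_th + R_L); requiring this ≤ 0.0490 gives R_L ≥ R_th(1/0.0490 − 1) = 453.0 × 19.41 = 8.79 kΩ.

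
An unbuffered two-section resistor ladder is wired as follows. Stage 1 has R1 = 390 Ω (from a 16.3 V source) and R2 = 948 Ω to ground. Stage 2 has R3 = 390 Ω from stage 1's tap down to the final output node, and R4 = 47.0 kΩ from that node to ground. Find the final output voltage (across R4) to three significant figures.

V_out ≈ 11.4 V

Stage 2 presents R3+R4 = 47390 Ω as a load on stage 1's tap.
Stage 1's lower leg becomes R2‖(R3+R4) = 929.4 Ω, so V_mid = 16.3 × 929.4/1319 = 11.48 V.
Stage 2 is itself unloaded: V_out = V_mid × R4/(R3+R4) = 11.48 × 47000/47390 = 11.4 V.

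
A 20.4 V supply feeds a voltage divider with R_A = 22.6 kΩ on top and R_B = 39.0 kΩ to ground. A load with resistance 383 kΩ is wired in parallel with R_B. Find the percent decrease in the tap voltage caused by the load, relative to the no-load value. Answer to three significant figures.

The divider's output (Thévenin) resistance is R_A‖R_B = 14.31 kΩ.
Fractional drop under load = R_th/(R_th + R_L) = 14.31 / (14.31 + 383) = 0.03601.
So the output falls by 3.60 %.

3.60 %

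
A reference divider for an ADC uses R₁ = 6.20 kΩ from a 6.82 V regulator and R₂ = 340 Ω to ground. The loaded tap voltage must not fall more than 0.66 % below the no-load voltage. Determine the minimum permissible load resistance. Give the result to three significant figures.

R_L(min) ≈ 48.5 kΩ

Output resistance R_th = R₁‖R₂ = (6200 × 340)/6540 = 322.3 Ω.
The fractional drop is R_th/(R_th + R_L); requiring this ≤ 0.00660 gives R_L ≥ R_th(1/0.00660 − 1) = 322.3 × 150.5 = 48.5 kΩ.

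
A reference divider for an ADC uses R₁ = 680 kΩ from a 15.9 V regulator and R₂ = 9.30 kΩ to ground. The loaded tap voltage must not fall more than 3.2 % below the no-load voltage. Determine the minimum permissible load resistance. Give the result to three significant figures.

Output resistance R_th = R₁‖R₂ = (680 × 9.30)/689.3 = 9.175 kΩ.
The fractional drop is R_th/(R_th + R_L); requiring this ≤ 0.0320 gives R_L ≥ R_th(1/0.0320 − 1) = 9.175 × 30.25 = 278 kΩ.

R_L(min) ≈ 278 kΩ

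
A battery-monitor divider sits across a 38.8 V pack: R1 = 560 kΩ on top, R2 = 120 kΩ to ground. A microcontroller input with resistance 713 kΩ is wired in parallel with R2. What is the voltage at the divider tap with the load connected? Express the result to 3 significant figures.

The load sits in parallel with R2: R2‖R_L = (120 × 713) / (120 + 713) = 102.7 kΩ.
V_out = 38.8 × 102.7 / (560 + 102.7) = 38.8 × 102.7/662.7 = 6.01 V.

V_out ≈ 6.01 V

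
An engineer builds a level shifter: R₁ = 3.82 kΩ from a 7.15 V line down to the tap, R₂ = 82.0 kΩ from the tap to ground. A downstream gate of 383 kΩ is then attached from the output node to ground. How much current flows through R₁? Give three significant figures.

R₂‖R_L = 67.54 kΩ, so the source sees R₁ + R₂‖R_L = 71.36 kΩ.
I = 7.15 V / 71.36 kΩ = 0.100 mA.

I ≈ 0.100 mA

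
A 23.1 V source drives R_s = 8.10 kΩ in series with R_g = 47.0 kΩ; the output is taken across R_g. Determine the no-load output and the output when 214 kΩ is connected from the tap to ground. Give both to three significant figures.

Open-circuit: V = 23.1 × 47.0/(8.10 + 47.0) = 19.7 V.
With the load, R_g becomes R_g‖R_L = 38.54 kΩ, so V = 23.1 × 38.54/46.64 = 19.1 V.

Unloaded: 19.7 V; loaded: 19.1 V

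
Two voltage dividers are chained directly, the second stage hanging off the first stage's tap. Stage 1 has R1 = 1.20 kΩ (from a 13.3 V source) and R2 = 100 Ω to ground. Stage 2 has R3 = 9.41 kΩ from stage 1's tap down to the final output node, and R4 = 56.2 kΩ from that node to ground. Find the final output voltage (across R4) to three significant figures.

Stage 2 presents R3+R4 = 65610 Ω as a load on stage 1's tap.
Stage 1's lower leg becomes R2‖(R3+R4) = 99.85 Ω, so V_mid = 13.3 × 99.85/1300 = 1.022 V.
Stage 2 is itself unloaded: V_out = V_mid × R4/(R3+R4) = 1.022 × 56200/65610 = 0.875 V.

V_out ≈ 0.875 V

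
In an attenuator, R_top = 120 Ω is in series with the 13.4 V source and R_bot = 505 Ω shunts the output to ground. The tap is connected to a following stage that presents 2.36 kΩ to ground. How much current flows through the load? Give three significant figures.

I_L ≈ 4.41 mA

R_bot‖R_L = 416.0 Ω; V_out = 13.4 × 416.0/536.0 = 10.40 V.
I_L = V_out / R_L = 10.40 / 2.36 kΩ = 4.41 mA.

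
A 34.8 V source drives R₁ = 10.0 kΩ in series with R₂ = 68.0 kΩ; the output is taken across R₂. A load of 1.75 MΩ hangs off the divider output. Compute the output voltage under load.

The load sits in parallel with R₂: R₂‖R_L = (68.0 × 1750) / (68.0 + 1750) = 65.46 kΩ.
V_out = 34.8 × 65.46 / (10.0 + 65.46) = 34.8 × 65.46/75.46 = 30.2 V.

V_out ≈ 30.2 V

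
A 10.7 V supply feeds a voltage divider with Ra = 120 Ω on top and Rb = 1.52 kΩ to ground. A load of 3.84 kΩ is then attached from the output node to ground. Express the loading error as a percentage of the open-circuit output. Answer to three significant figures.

2.81 %

The divider's output (Thévenin) resistance is Ra‖Rb = 111.2 Ω.
Fractional drop under load = R_th/(R_th + R_L) = 111.2 / (111.2 + 3840) = 0.02815.
So the output falls by 2.81 %.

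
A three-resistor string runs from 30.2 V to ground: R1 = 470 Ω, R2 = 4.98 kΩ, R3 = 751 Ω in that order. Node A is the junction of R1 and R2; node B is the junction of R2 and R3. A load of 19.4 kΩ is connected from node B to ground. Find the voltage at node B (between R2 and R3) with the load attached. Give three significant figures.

V ≈ 3.54 V

At node B, R3 is in parallel with the load: R3‖R_L = 723.0 Ω.
Below node A the resistance is R2 + (R3‖R_L) = 5703 Ω, so V_A = 30.2 × 5703/6173 = 27.90 V.
Then V_B = V_A × (R3‖R_L)/(R2 + R3‖R_L) = 27.90 × 723.0/5703 = 3.54 V.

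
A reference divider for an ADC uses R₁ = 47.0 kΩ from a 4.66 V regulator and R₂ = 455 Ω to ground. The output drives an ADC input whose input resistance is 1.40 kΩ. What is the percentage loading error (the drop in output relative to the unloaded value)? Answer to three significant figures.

The divider's output (Thévenin) resistance is R₁‖R₂ = 450.6 Ω.
Fractional drop under load = R_th/(R_th + R_L) = 450.6 / (450.6 + 1400) = 0.2435.
So the output falls by 24.4 %.

24.4 %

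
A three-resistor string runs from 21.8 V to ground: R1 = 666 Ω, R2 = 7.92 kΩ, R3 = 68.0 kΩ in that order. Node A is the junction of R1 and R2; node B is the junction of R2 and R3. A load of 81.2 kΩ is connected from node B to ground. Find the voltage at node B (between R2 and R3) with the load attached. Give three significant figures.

At node B, R3 is in parallel with the load: R3‖R_L = 37010 Ω.
Below node A the resistance is R2 + (R3‖R_L) = 44930 Ω, so V_A = 21.8 × 44930/45590 = 21.48 V.
Then V_B = V_A × (R3‖R_L)/(R2 + R3‖R_L) = 21.48 × 37010/44930 = 17.7 V.

V ≈ 17.7 V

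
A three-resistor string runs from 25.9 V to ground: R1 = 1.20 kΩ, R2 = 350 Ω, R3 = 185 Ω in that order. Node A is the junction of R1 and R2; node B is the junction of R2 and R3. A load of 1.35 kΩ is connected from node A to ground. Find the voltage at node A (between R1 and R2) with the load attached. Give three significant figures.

Below node A the series string R2+R3 = 535.0 Ω sits in parallel with the 1350 Ω load: 383.2 Ω.
V_A = 25.9 × 383.2/(1200 + 383.2) = 6.27 V.

V ≈ 6.27 V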